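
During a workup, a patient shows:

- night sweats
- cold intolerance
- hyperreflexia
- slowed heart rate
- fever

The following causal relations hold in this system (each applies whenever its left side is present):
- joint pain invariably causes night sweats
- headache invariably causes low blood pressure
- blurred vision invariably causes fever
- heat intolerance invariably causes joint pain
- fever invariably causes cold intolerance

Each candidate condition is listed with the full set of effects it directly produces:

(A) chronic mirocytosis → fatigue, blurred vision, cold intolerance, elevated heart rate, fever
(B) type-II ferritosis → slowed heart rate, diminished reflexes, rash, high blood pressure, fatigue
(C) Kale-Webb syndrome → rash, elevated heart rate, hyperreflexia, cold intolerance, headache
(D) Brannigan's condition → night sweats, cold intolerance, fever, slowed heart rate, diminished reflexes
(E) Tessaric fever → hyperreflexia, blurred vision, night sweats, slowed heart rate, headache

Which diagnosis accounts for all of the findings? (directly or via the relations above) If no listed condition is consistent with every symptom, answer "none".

E

For each candidate, compare predicted effects to what was observed:
(A) chronic mirocytosis — fails on night sweats, hyperreflexia, slowed heart rate (predicts elevated heart rate, not slowed heart rate)
(B) type-II ferritosis — night sweats -; cold intolerance -; hyperreflexia -; slowed heart rate +; fever -
(C) Kale-Webb syndrome — night sweats -; cold intolerance +; hyperreflexia +; slowed heart rate -; fever -
(D) Brannigan's condition — fails on hyperreflexia (predicts diminished reflexes, not hyperreflexia)
(E) Tessaric fever — night sweats +; cold intolerance + (through blurred vision → fever → cold intolerance); hyperreflexia +; slowed heart rate +; fever + (through blurred vision → fever)
Only (E) is consistent with every observation.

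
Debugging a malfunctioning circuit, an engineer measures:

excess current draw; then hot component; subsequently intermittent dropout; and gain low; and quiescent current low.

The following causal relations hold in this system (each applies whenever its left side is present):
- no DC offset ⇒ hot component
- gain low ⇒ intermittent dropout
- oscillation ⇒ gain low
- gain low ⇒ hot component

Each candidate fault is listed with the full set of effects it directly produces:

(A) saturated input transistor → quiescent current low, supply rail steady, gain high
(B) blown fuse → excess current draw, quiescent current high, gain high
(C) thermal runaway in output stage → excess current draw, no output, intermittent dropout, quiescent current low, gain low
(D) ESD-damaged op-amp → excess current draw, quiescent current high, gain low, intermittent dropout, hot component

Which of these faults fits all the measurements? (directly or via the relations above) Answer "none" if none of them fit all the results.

C

For each candidate, compare predicted effects to what was observed:
(A) saturated input transistor — excess current draw -; hot component -; intermittent dropout -; gain low -; quiescent current low +
(B) blown fuse — excess current draw +; hot component -; intermittent dropout -; gain low -; quiescent current low -
(C) thermal runaway in output stage — excess current draw +; hot component + (through gain low → hot component); intermittent dropout +; gain low +; quiescent current low +
(D) ESD-damaged op-amp — excess current draw +; hot component +; intermittent dropout +; gain low +; quiescent current low -
Only (C) is consistent with every observation.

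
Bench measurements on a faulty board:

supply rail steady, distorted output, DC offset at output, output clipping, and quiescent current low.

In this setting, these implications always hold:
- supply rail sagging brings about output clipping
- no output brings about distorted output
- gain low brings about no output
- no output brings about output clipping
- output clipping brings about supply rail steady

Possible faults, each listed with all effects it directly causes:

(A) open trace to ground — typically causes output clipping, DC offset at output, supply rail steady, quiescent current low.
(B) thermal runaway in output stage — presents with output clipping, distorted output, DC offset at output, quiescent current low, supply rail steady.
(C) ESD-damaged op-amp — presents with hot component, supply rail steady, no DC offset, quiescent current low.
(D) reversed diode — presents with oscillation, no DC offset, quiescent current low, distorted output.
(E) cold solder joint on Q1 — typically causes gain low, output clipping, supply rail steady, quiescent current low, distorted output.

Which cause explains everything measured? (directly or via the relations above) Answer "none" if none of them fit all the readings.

Per-candidate check:
(A) open trace to ground — supply rail steady match; distorted output miss; DC offset at output match; output clipping match; quiescent current low match
(B) thermal runaway in output stage — supply rail steady match; distorted output match; DC offset at output match; output clipping match; quiescent current low match
(C) ESD-damaged op-amp — supply rail steady match; distorted output miss; DC offset at output miss; output clipping miss; quiescent current low match
(D) reversed diode — fails on supply rail steady, DC offset at output, output clipping (predicts no DC offset, not DC offset at output)
(E) cold solder joint on Q1 — supply rail steady match; distorted output match; DC offset at output miss; output clipping match; quiescent current low match
Only (B) is consistent with every observation.

B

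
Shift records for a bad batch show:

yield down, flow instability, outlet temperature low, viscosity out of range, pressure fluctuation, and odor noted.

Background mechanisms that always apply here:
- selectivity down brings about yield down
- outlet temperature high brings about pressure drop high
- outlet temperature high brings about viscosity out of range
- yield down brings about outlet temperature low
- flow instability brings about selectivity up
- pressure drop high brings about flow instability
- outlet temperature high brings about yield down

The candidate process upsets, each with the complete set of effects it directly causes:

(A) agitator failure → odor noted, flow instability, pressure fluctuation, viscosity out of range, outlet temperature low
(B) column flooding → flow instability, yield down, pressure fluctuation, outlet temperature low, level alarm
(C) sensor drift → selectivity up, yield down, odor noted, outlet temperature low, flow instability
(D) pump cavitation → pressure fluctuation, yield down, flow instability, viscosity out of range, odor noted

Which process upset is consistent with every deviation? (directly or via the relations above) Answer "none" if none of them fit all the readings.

D

Testing each hypothesis:
(A) agitator failure — yield down ✗; flow instability ✓; outlet temperature low ✓; viscosity out of range ✓; pressure fluctuation ✓; odor noted ✓
(B) column flooding — yield down ✓; flow instability ✓; outlet temperature low ✓; viscosity out of range ✗; pressure fluctuation ✓; odor noted ✗
(C) sensor drift — yield down ✓; flow instability ✓; outlet temperature low ✓; viscosity out of range ✗; pressure fluctuation ✗; odor noted ✓
(D) pump cavitation — yield down ✓; flow instability ✓; outlet temperature low ✓ (by yield down → outlet temperature low); viscosity out of range ✓; pressure fluctuation ✓; odor noted ✓
(D) is the only candidate with no mismatches.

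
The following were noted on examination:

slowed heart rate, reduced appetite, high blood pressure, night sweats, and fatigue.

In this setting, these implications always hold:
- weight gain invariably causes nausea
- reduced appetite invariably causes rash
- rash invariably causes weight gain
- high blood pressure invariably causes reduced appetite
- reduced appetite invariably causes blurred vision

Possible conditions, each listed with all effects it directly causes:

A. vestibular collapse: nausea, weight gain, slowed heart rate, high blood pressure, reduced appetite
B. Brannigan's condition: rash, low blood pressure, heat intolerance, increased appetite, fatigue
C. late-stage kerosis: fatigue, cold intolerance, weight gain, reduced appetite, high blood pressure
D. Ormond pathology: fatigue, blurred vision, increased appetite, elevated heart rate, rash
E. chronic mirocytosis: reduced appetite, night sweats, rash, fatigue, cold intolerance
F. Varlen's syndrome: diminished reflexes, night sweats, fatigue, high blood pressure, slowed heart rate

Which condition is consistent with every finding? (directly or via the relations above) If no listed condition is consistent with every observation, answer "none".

F

Per-candidate check:
(A) vestibular collapse — slowed heart rate match; reduced appetite match; high blood pressure match; night sweats miss; fatigue miss
(B) Brannigan's condition — slowed heart rate miss; reduced appetite miss; high blood pressure miss; night sweats miss; fatigue match
(C) late-stage kerosis — slowed heart rate miss; reduced appetite match; high blood pressure match; night sweats miss; fatigue match
(D) Ormond pathology — fails on slowed heart rate, reduced appetite, high blood pressure, night sweats (predicts elevated heart rate, not slowed heart rate; predicts increased appetite, not reduced appetite)
(E) chronic mirocytosis — does not account for slowed heart rate, high blood pressure
(F) Varlen's syndrome — slowed heart rate match; reduced appetite match (via high blood pressure → reduced appetite); high blood pressure match; night sweats match; fatigue match
(F) is the only candidate with no mismatches.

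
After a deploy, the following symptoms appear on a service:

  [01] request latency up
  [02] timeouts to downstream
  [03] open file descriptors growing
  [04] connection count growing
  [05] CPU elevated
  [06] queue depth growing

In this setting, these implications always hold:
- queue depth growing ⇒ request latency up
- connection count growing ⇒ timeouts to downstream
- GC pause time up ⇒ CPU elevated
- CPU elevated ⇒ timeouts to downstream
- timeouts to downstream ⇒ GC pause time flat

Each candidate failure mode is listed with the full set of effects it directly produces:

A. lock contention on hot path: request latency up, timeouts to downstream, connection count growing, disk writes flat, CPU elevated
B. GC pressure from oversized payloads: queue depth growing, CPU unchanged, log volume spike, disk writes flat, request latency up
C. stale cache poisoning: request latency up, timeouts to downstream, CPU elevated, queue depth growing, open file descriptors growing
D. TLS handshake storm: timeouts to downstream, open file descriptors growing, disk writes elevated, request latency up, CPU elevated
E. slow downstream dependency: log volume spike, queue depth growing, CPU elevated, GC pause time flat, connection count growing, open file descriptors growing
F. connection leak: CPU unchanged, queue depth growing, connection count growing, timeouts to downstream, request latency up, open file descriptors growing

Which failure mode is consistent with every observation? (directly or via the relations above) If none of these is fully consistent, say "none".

Per-candidate check:
(A) lock contention on hot path — request latency up yes; timeouts to downstream yes; open file descriptors growing NO; connection count growing yes; CPU elevated yes; queue depth growing NO
(B) GC pressure from oversized payloads — fails on timeouts to downstream, open file descriptors growing, connection count growing, CPU elevated (predicts CPU unchanged, not CPU elevated)
(C) stale cache poisoning — request latency up yes; timeouts to downstream yes; open file descriptors growing yes; connection count growing NO; CPU elevated yes; queue depth growing yes
(D) TLS handshake storm — request latency up yes; timeouts to downstream yes; open file descriptors growing yes; connection count growing NO; CPU elevated yes; queue depth growing NO
(E) slow downstream dependency — accounts for every observation (request latency up by queue depth growing → request latency up)
(F) connection leak — request latency up yes; timeouts to downstream yes; open file descriptors growing yes; connection count growing yes; CPU elevated NO; queue depth growing yes
(E) is the only candidate with no mismatches.

E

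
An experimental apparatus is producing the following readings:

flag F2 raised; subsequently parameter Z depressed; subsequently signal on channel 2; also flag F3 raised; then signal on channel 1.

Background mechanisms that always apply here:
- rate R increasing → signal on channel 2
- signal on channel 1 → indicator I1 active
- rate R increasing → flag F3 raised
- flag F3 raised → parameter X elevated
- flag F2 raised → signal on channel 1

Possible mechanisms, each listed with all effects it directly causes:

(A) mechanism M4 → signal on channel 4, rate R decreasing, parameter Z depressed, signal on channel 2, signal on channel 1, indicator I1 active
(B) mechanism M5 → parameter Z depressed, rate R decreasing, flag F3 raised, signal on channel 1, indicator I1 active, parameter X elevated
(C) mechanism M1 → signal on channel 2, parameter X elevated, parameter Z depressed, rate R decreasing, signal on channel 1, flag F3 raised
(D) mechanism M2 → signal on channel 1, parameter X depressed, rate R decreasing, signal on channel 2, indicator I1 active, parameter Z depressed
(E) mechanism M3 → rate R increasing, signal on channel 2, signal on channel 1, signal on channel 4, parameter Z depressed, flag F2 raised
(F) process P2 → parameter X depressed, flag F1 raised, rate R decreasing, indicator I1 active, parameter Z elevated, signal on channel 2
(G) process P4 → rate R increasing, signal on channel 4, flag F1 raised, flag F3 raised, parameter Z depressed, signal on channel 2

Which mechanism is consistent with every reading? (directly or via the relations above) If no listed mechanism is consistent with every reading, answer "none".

E

Testing each hypothesis:
(A) mechanism M4 — flag F2 raised ✗; parameter Z depressed ✓; signal on channel 2 ✓; flag F3 raised ✗; signal on channel 1 ✓
(B) mechanism M5 — flag F2 raised ✗; parameter Z depressed ✓; signal on channel 2 ✗; flag F3 raised ✓; signal on channel 1 ✓
(C) mechanism M1 — does not account for flag F2 raised
(D) mechanism M2 — flag F2 raised ✗; parameter Z depressed ✓; signal on channel 2 ✓; flag F3 raised ✗; signal on channel 1 ✓
(E) mechanism M3 — flag F2 raised ✓; parameter Z depressed ✓; signal on channel 2 ✓; flag F3 raised ✓ (via rate R increasing → flag F3 raised); signal on channel 1 ✓
(F) process P2 — fails on flag F2 raised, parameter Z depressed, flag F3 raised, signal on channel 1 (predicts parameter Z elevated, not parameter Z depressed)
(G) process P4 — flag F2 raised ✗; parameter Z depressed ✓; signal on channel 2 ✓; flag F3 raised ✓; signal on channel 1 ✗
(E) is the only candidate with no mismatches.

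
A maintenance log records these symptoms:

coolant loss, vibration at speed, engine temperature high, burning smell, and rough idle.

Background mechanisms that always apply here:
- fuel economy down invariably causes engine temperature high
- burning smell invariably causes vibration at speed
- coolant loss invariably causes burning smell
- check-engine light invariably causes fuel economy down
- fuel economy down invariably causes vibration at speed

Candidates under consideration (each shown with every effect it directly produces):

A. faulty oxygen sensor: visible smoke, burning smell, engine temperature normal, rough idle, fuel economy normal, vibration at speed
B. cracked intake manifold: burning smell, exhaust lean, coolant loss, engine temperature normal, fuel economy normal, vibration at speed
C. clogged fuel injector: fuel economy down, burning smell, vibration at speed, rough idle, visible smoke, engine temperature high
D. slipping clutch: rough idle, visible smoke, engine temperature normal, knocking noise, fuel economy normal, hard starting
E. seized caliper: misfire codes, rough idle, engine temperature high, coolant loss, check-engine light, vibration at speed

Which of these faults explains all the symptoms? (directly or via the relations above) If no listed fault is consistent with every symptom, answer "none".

E

Per-candidate check:
(A) faulty oxygen sensor — fails on coolant loss, engine temperature high (predicts engine temperature normal, not engine temperature high)
(B) cracked intake manifold — fails on engine temperature high, rough idle (predicts engine temperature normal, not engine temperature high)
(C) clogged fuel injector — does not account for coolant loss
(D) slipping clutch — coolant loss NO; vibration at speed NO; engine temperature high NO; burning smell NO; rough idle yes
(E) seized caliper — accounts for every observation (burning smell via coolant loss → burning smell)
(E) is the only candidate with no mismatches.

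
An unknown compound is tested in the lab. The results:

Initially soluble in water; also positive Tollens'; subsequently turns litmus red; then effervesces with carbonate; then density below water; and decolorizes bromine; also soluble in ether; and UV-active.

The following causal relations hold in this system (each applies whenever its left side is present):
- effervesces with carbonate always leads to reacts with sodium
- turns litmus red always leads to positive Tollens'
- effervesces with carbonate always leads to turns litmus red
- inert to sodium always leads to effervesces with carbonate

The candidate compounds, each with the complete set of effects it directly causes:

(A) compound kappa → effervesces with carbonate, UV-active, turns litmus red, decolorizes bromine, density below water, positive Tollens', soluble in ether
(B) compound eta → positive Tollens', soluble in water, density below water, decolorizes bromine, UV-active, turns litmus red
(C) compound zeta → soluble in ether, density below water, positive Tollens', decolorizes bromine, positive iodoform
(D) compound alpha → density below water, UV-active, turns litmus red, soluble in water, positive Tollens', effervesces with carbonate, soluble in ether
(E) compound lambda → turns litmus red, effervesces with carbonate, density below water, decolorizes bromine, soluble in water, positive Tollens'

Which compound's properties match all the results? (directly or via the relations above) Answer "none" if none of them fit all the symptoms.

Checking each candidate against the observations:
(A) compound kappa — soluble in water NO; positive Tollens' yes; turns litmus red yes; effervesces with carbonate yes; density below water yes; decolorizes bromine yes; soluble in ether yes; UV-active yes
(B) compound eta — does not account for effervesces with carbonate, soluble in ether
(C) compound zeta — soluble in water NO; positive Tollens' yes; turns litmus red NO; effervesces with carbonate NO; density below water yes; decolorizes bromine yes; soluble in ether yes; UV-active NO
(D) compound alpha — soluble in water yes; positive Tollens' yes; turns litmus red yes; effervesces with carbonate yes; density below water yes; decolorizes bromine NO; soluble in ether yes; UV-active yes
(E) compound lambda — soluble in water yes; positive Tollens' yes; turns litmus red yes; effervesces with carbonate yes; density below water yes; decolorizes bromine yes; soluble in ether NO; UV-active NO
No candidate is consistent with all observations.

none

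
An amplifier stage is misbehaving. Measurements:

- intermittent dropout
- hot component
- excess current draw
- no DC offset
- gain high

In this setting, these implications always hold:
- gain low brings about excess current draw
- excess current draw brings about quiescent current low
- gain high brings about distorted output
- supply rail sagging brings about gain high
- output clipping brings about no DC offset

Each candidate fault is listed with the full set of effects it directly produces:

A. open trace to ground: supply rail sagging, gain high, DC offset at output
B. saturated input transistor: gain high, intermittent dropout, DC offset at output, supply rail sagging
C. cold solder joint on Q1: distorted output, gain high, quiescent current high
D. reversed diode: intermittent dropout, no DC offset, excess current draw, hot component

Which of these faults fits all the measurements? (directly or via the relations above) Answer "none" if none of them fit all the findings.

For each candidate, compare predicted effects to what was observed:
(A) open trace to ground — intermittent dropout -; hot component -; excess current draw -; no DC offset -; gain high +
(B) saturated input transistor — intermittent dropout +; hot component -; excess current draw -; no DC offset -; gain high +
(C) cold solder joint on Q1 — does not account for intermittent dropout, hot component, excess current draw, no DC offset
(D) reversed diode — does not account for gain high
None of the listed candidates fits everything.

none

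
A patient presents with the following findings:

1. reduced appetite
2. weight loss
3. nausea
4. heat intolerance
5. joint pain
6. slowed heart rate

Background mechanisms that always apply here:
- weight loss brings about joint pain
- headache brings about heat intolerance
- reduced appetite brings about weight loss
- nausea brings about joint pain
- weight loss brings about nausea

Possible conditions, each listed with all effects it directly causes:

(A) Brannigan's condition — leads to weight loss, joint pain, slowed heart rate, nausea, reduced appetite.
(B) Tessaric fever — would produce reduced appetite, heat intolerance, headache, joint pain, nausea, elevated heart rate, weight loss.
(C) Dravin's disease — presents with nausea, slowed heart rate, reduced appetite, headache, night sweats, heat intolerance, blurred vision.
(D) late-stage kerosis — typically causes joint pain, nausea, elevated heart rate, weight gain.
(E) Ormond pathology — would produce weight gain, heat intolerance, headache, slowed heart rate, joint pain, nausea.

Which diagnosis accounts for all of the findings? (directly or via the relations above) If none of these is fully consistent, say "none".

Testing each hypothesis:
(A) Brannigan's condition — does not account for heat intolerance
(B) Tessaric fever — reduced appetite +; weight loss +; nausea +; heat intolerance +; joint pain +; slowed heart rate -
(C) Dravin's disease — accounts for every observation (weight loss via reduced appetite → weight loss)
(D) late-stage kerosis — fails on reduced appetite, weight loss, heat intolerance, slowed heart rate (predicts weight gain, not weight loss; predicts elevated heart rate, not slowed heart rate)
(E) Ormond pathology — reduced appetite -; weight loss -; nausea +; heat intolerance +; joint pain +; slowed heart rate +
(C) is the only candidate with no mismatches.

C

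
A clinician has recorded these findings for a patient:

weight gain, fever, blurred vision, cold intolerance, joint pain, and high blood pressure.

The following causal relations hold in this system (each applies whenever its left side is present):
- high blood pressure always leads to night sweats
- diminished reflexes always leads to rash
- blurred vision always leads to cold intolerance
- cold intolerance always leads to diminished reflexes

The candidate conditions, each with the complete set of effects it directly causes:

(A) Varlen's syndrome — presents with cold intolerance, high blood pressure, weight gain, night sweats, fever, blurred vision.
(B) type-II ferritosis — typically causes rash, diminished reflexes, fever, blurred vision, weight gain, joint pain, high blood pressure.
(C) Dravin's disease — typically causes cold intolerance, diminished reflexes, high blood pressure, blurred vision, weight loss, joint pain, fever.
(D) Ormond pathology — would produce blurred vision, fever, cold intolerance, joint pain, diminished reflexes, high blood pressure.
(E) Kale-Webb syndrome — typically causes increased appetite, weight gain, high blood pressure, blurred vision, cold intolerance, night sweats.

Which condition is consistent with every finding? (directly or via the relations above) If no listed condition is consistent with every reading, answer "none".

B

Testing each hypothesis:
(A) Varlen's syndrome — weight gain +; fever +; blurred vision +; cold intolerance +; joint pain -; high blood pressure +
(B) type-II ferritosis — weight gain +; fever +; blurred vision +; cold intolerance + (by blurred vision → cold intolerance); joint pain +; high blood pressure +
(C) Dravin's disease — fails on weight gain (predicts weight loss, not weight gain)
(D) Ormond pathology — does not account for weight gain
(E) Kale-Webb syndrome — does not account for fever, joint pain
(B) is the only candidate with no mismatches.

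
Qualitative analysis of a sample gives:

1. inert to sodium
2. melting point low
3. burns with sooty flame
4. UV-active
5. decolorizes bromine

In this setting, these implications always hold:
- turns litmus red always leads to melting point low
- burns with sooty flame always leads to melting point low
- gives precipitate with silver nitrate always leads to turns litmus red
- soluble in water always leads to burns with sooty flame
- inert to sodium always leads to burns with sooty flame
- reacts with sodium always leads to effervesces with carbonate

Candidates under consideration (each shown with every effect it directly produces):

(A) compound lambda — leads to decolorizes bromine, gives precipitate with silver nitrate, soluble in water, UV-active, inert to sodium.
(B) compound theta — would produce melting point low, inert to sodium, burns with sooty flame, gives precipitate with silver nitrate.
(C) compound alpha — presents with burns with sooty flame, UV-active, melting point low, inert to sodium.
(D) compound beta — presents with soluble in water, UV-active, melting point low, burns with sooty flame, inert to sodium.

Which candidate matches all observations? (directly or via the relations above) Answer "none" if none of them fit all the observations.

Per-candidate check:
(A) compound lambda — inert to sodium yes; melting point low yes (through soluble in water → burns with sooty flame → melting point low); burns with sooty flame yes (through soluble in water → burns with sooty flame); UV-active yes; decolorizes bromine yes
(B) compound theta — does not account for UV-active, decolorizes bromine
(C) compound alpha — inert to sodium yes; melting point low yes; burns with sooty flame yes; UV-active yes; decolorizes bromine NO
(D) compound beta — does not account for decolorizes bromine
Only (A) is consistent with every observation.

A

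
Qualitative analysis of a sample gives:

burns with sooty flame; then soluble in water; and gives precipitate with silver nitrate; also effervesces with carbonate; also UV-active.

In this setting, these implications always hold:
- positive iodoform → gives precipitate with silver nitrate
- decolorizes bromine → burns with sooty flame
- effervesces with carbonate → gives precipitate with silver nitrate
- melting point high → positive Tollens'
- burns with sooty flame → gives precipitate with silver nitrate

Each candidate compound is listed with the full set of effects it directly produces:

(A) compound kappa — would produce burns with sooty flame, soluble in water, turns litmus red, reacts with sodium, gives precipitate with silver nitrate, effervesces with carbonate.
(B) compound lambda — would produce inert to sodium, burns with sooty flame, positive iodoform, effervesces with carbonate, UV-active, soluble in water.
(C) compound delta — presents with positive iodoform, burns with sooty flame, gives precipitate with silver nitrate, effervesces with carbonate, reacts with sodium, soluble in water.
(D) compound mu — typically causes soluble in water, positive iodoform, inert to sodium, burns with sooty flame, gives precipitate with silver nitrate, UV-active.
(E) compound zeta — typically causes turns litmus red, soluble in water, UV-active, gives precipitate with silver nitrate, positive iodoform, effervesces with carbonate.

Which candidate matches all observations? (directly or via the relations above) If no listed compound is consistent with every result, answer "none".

B

Checking each candidate against the observations:
(A) compound kappa — burns with sooty flame +; soluble in water +; gives precipitate with silver nitrate +; effervesces with carbonate +; UV-active -
(B) compound lambda — burns with sooty flame +; soluble in water +; gives precipitate with silver nitrate + (by positive iodoform → gives precipitate with silver nitrate); effervesces with carbonate +; UV-active +
(C) compound delta — does not account for UV-active
(D) compound mu — does not account for effervesces with carbonate
(E) compound zeta — burns with sooty flame -; soluble in water +; gives precipitate with silver nitrate +; effervesces with carbonate +; UV-active +
Only (B) is consistent with every observation.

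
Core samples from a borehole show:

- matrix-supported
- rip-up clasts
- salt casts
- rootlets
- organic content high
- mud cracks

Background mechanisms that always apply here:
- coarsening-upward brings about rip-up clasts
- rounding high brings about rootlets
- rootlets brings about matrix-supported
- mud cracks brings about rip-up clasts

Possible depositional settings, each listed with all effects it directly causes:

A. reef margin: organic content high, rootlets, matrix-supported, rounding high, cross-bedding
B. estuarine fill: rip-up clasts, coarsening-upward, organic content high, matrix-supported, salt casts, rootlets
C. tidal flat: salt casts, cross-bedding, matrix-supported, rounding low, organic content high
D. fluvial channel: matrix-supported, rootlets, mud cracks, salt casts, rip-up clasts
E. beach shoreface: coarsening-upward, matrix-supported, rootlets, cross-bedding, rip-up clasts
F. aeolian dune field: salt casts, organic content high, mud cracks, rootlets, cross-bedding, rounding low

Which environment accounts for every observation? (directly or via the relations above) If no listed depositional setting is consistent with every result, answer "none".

Checking each candidate against the observations:
(A) reef margin — matrix-supported match; rip-up clasts miss; salt casts miss; rootlets match; organic content high match; mud cracks miss
(B) estuarine fill — does not account for mud cracks
(C) tidal flat — matrix-supported match; rip-up clasts miss; salt casts match; rootlets miss; organic content high match; mud cracks miss
(D) fluvial channel — matrix-supported match; rip-up clasts match; salt casts match; rootlets match; organic content high miss; mud cracks match
(E) beach shoreface — matrix-supported match; rip-up clasts match; salt casts miss; rootlets match; organic content high miss; mud cracks miss
(F) aeolian dune field — matrix-supported match (by rootlets → matrix-supported); rip-up clasts match (by mud cracks → rip-up clasts); salt casts match; rootlets match; organic content high match; mud cracks match
(F) alone accounts for all the evidence.

F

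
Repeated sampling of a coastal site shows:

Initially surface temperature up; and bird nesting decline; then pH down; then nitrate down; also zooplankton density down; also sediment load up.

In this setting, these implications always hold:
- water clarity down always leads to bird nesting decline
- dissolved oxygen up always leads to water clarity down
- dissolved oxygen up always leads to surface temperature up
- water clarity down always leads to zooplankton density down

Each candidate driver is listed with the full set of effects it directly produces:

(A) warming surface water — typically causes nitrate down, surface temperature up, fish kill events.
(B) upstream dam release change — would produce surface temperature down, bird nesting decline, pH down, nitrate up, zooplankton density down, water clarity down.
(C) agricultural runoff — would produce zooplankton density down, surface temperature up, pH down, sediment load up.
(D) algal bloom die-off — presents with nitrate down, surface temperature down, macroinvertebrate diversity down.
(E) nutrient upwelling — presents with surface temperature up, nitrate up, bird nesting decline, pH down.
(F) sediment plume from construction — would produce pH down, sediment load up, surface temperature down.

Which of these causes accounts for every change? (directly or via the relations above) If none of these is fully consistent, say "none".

none

For each candidate, compare predicted effects to what was observed:
(A) warming surface water — does not account for bird nesting decline, pH down, zooplankton density down, sediment load up
(B) upstream dam release change — surface temperature up miss; bird nesting decline match; pH down match; nitrate down miss; zooplankton density down match; sediment load up miss
(C) agricultural runoff — does not account for bird nesting decline, nitrate down
(D) algal bloom die-off — surface temperature up miss; bird nesting decline miss; pH down miss; nitrate down match; zooplankton density down miss; sediment load up miss
(E) nutrient upwelling — surface temperature up match; bird nesting decline match; pH down match; nitrate down miss; zooplankton density down miss; sediment load up miss
(F) sediment plume from construction — surface temperature up miss; bird nesting decline miss; pH down match; nitrate down miss; zooplankton density down miss; sediment load up match
None of the listed candidates fits everything.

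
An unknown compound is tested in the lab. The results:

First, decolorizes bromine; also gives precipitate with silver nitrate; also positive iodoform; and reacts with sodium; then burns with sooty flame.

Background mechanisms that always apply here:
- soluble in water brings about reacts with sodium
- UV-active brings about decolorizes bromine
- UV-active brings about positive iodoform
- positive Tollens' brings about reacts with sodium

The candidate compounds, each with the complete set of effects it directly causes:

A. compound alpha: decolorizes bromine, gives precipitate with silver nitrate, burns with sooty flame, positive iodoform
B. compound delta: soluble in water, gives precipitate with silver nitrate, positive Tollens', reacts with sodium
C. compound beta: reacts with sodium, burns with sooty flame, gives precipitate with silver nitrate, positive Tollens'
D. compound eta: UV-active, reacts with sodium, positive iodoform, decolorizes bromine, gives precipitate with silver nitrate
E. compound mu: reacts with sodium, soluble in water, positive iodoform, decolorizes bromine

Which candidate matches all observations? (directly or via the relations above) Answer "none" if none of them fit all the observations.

none

Per-candidate check:
(A) compound alpha — decolorizes bromine +; gives precipitate with silver nitrate +; positive iodoform +; reacts with sodium -; burns with sooty flame +
(B) compound delta — decolorizes bromine -; gives precipitate with silver nitrate +; positive iodoform -; reacts with sodium +; burns with sooty flame -
(C) compound beta — does not account for decolorizes bromine, positive iodoform
(D) compound eta — does not account for burns with sooty flame
(E) compound mu — decolorizes bromine +; gives precipitate with silver nitrate -; positive iodoform +; reacts with sodium +; burns with sooty flame -
None of the listed candidates fits everything.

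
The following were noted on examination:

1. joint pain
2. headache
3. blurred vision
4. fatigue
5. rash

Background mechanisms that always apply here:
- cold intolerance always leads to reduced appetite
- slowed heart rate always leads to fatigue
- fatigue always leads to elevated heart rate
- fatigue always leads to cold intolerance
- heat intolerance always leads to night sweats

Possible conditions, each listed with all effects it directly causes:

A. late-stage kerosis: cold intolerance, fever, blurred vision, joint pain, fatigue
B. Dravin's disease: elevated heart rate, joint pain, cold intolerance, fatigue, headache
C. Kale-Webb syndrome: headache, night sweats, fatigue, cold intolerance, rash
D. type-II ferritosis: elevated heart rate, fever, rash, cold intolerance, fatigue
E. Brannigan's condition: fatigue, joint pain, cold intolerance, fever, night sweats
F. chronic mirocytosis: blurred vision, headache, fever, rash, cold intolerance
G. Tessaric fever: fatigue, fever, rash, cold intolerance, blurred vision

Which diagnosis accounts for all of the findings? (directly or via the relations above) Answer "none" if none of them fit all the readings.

none

Checking each candidate against the observations:
(A) late-stage kerosis — joint pain match; headache miss; blurred vision match; fatigue match; rash miss
(B) Dravin's disease — does not account for blurred vision, rash
(C) Kale-Webb syndrome — does not account for joint pain, blurred vision
(D) type-II ferritosis — does not account for joint pain, headache, blurred vision
(E) Brannigan's condition — joint pain match; headache miss; blurred vision miss; fatigue match; rash miss
(F) chronic mirocytosis — joint pain miss; headache match; blurred vision match; fatigue miss; rash match
(G) Tessaric fever — does not account for joint pain, headache
No candidate is consistent with all observations.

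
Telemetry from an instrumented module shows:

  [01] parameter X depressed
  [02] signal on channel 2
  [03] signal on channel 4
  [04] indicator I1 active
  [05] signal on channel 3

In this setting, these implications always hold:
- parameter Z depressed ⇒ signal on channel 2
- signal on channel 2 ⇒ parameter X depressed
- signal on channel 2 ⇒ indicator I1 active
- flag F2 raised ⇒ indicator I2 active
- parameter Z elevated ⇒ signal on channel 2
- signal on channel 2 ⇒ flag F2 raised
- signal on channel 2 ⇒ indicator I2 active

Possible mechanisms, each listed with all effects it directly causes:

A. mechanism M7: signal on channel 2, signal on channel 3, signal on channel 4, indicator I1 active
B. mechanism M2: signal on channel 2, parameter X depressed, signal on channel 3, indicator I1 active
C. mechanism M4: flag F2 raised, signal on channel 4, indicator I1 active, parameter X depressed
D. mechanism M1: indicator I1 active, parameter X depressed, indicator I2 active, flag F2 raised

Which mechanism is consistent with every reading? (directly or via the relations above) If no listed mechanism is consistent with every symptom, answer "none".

A

Per-candidate check:
(A) mechanism M7 — accounts for every observation (parameter X depressed via signal on channel 2 → parameter X depressed)
(B) mechanism M2 — does not account for signal on channel 4
(C) mechanism M4 — parameter X depressed match; signal on channel 2 miss; signal on channel 4 match; indicator I1 active match; signal on channel 3 miss
(D) mechanism M1 — does not account for signal on channel 2, signal on channel 4, signal on channel 3
(A) is the only candidate with no mismatches.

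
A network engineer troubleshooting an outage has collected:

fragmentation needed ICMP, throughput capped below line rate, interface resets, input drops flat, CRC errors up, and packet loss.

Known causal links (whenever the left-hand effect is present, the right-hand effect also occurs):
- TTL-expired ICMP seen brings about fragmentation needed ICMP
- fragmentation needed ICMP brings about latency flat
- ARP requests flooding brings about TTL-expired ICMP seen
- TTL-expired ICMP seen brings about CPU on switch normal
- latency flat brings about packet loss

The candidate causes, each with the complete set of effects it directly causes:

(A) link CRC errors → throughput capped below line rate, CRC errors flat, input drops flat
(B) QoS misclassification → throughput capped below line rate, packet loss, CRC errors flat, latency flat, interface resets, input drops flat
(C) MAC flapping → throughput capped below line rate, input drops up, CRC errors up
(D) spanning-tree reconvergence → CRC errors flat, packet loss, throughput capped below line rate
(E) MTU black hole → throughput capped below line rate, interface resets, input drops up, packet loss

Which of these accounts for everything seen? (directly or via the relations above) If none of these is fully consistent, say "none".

none

For each candidate, compare predicted effects to what was observed:
(A) link CRC errors — fails on fragmentation needed ICMP, interface resets, CRC errors up, packet loss (predicts CRC errors flat, not CRC errors up)
(B) QoS misclassification — fragmentation needed ICMP miss; throughput capped below line rate match; interface resets match; input drops flat match; CRC errors up miss; packet loss match
(C) MAC flapping — fragmentation needed ICMP miss; throughput capped below line rate match; interface resets miss; input drops flat miss; CRC errors up match; packet loss miss
(D) spanning-tree reconvergence — fragmentation needed ICMP miss; throughput capped below line rate match; interface resets miss; input drops flat miss; CRC errors up miss; packet loss match
(E) MTU black hole — fragmentation needed ICMP miss; throughput capped below line rate match; interface resets match; input drops flat miss; CRC errors up miss; packet loss match
No candidate is consistent with all observations.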